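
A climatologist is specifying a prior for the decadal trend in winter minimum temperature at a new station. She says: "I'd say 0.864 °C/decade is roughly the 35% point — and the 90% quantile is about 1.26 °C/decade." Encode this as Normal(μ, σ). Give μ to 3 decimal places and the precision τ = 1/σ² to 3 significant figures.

μ = 0.956, τ = 17.7

The p-quantile of Normal(μ,σ) is μ + z_p·σ, with z_{0.35} = -0.3853 and z_{0.9} = 1.282.
Eliminate σ: μ = (z₂·x₁ − z₁·x₂)/(z₂ − z₁) = (1.282·0.864 − (-0.3853)·1.26)/1.667 = 0.956.
Then σ = (x₂ − x₁)/(z₂ − z₁) = (1.26 − 0.864)/1.667 = 0.238.
Precision τ = 1/σ² = 1/0.2376² = 17.7.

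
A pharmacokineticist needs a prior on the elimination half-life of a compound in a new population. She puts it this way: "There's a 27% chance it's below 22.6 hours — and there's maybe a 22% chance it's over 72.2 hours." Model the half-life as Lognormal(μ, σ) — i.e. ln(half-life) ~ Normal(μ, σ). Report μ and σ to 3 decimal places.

If T ~ Lognormal(μ,σ) then ln T ~ Normal(μ,σ), so the p-quantile of ln T is μ + z_p·σ.
ln(22.6) = 3.118 and ln(72.2) = 4.279; z_{0.27} = -0.6128, z_{0.78} = 0.7722.
σ = (4.279 − 3.118)/(0.7722 − (-0.6128)) = 0.839.
μ = 3.118 − (-0.6128)·0.839 = 3.632.

μ ≈ 3.632, σ ≈ 0.839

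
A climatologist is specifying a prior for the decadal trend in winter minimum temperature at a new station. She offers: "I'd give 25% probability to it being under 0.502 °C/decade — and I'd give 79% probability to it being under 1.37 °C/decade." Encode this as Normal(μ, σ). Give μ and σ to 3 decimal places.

μ = 0.897, σ = 0.586

For Normal(μ,σ), the p-quantile is μ + z_p·σ. Here z_{0.25} = -0.6745, z_{0.79} = 0.8064.
So 0.502 = μ − 0.6745σ and 1.37 = μ + 0.8064σ.
Subtracting: σ = (1.37 − 0.502)/(0.8064 − (-0.6745)) = 0.586.
Then μ = 0.502 − (-0.6745)·0.586 = 0.897.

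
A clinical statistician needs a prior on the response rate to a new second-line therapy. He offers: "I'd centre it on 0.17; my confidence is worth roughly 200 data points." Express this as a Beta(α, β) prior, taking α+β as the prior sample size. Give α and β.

α = 34, β = 166

Under the effective-sample-size interpretation, Beta(α, β) has prior mean α/(α+β) and prior sample size α+β.
So α+β = 200 and α/(α+β) = 0.17, giving α = 0.17·200 = 34 and β = 200 − 34 = 166.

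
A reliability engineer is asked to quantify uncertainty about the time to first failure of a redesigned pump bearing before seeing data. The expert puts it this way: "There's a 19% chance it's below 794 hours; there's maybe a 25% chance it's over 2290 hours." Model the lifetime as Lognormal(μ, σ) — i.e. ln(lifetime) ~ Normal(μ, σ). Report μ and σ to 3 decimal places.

μ ≈ 7.276, σ ≈ 0.682

If T ~ Lognormal(μ,σ) then ln T ~ Normal(μ,σ), so the p-quantile of ln T is μ + z_p·σ.
ln(794) = 6.677 and ln(2290) = 7.736; z_{0.19} = -0.8779, z_{0.75} = 0.6745.
σ = (7.736 − 6.677)/(0.6745 − (-0.8779)) = 0.682.
μ = 6.677 − (-0.8779)·0.682 = 7.276.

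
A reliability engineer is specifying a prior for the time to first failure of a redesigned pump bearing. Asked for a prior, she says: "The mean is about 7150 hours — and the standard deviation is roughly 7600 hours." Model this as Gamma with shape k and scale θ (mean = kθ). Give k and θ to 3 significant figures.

For Gamma(k, scale θ): mean = kθ, variance = kθ², so CV = 1/√k.
CV = SD/mean = 7600/7150 = 1.063, hence k = 1/CV² = 0.885.
Then θ = mean/k = 7150/0.885 = 8080.

k ≈ 0.885, θ ≈ 8080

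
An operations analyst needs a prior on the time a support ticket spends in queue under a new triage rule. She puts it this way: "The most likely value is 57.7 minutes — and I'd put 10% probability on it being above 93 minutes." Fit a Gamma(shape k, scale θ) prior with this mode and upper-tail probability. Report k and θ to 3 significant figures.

Gamma(k,θ) with k>1 has mode (k−1)θ, so θ = 57.7/(k−1).
Need P(X < 93) = 0.9 with θ tied to k this way. Start at k = 2, θ = 57.7: P(X<93) ≈ 0.479.
Too low — raise k to concentrate. Iterating converges to k ≈ 9.25.
Then θ = 57.7/(9.25−1) ≈ 6.99.

k ≈ 9.25, θ ≈ 6.99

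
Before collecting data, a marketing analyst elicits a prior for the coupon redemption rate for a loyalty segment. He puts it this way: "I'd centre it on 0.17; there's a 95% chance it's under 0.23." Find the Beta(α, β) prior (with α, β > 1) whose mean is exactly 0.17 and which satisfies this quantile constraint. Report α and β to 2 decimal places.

With mean 0.17 fixed, write α = 0.17s, β = 0.83s where s = α+β.
Need P(θ < 0.23) = 0.95 under Beta(0.17s, 0.83s). Normal approximation: (q−m)/√(m(1−m)/s) ≈ z_{0.95} = 1.64, so s ≈ 0.17·0.83·(1.64)²/(0.23−0.17)² = 106.0.
At s = 106.0: P(θ<0.23) ≈ 0.942. Adjusting to match 0.95 gives s ≈ 116.82.
So α = 0.17·116.82 ≈ 19.86, β = 0.83·116.82 ≈ 96.96.

α ≈ 19.86, β ≈ 96.96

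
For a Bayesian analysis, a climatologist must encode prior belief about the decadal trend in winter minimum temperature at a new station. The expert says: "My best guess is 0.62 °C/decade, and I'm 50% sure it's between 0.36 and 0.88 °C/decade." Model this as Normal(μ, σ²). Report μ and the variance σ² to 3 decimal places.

A symmetric 50% interval runs μ ± z·σ with z = 0.6745.
Half-width = 0.26, so σ = 0.26/0.6745 = 0.3855 and σ² = 0.149.
μ is the stated best guess, 0.620.

μ = 0.620, σ² = 0.149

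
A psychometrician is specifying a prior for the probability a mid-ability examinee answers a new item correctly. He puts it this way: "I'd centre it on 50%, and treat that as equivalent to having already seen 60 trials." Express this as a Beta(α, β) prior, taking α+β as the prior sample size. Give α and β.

Under the effective-sample-size interpretation, Beta(α, β) has prior mean α/(α+β) and prior sample size α+β.
So α+β = 60 and α/(α+β) = 0.5, giving α = 0.5·60 = 30 and β = 60 − 30 = 30.

α = 30, β = 30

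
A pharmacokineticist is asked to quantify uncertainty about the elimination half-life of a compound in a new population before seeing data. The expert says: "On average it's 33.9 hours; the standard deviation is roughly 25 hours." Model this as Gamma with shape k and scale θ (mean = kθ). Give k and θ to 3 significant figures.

For Gamma(k, scale θ): mean = kθ, variance = kθ², so CV = 1/√k.
CV = SD/mean = 25/33.9 = 0.7375, hence k = 1/CV² = 1.84.
Then θ = mean/k = 33.9/1.84 = 18.4.

k ≈ 1.84, θ ≈ 18.4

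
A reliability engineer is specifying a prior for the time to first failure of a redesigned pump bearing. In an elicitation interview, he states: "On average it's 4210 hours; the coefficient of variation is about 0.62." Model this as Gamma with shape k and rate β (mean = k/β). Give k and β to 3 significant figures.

k ≈ 2.6, β ≈ 0.000618

For Gamma(k, rate β): mean = k/β, variance = k/β², so CV = 1/√k.
CV = 0.62, hence k = 1/CV² = 2.6.
Then β = k/mean = 2.6/4210 = 0.000618.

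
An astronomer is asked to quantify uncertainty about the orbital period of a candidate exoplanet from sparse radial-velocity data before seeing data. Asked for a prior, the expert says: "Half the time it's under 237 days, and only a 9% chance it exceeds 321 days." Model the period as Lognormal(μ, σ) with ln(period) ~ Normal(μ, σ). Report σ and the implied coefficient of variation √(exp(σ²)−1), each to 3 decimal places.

If T ~ Lognormal(μ,σ) then ln T ~ Normal(μ,σ), so the p-quantile of ln T is μ + z_p·σ.
ln(237) = 5.468 and ln(321) = 5.771; z_{0.5} = 0, z_{0.91} = 1.341.
σ = (5.771 − 5.468)/(1.341 − (0)) = 0.226.
μ = 5.468 − (0)·0.226 = 5.468.
CV = √(exp(σ²)−1) = √(exp(0.0512)−1) = 0.229.

σ ≈ 0.226, CV ≈ 0.229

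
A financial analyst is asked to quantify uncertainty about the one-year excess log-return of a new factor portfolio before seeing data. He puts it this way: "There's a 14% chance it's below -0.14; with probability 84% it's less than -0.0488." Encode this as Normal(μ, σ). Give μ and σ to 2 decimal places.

μ = -0.09, σ = 0.04

The p-quantile of Normal(μ,σ) is μ + z_p·σ, with z_{0.14} = -1.08 and z_{0.84} = 0.9945.
Eliminate σ: μ = (z₂·x₁ − z₁·x₂)/(z₂ − z₁) = (0.9945·-0.14 − (-1.08)·-0.0488)/2.075 = -0.09.
Then σ = (x₂ − x₁)/(z₂ − z₁) = (-0.0488 − -0.14)/2.075 = 0.04.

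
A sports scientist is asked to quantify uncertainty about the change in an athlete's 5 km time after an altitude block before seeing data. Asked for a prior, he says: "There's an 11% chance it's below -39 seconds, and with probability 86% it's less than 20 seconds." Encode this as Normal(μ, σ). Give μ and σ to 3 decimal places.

μ = -7.630, σ = 25.576

The p-quantile of Normal(μ,σ) is μ + z_p·σ, with z_{0.11} = -1.227 and z_{0.86} = 1.08.
Eliminate σ: μ = (z₂·x₁ − z₁·x₂)/(z₂ − z₁) = (1.08·-39 − (-1.227)·20)/2.307 = -7.630.
Then σ = (x₂ − x₁)/(z₂ − z₁) = (20 − -39)/2.307 = 25.576.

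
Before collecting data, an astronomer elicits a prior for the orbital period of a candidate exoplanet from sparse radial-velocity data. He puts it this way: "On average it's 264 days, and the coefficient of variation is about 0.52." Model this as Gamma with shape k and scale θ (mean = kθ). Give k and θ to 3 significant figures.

For Gamma(k, scale θ): mean = kθ, variance = kθ², so CV = 1/√k.
CV = 0.52, hence k = 1/CV² = 3.7.
Then θ = mean/k = 264/3.7 = 71.4.

k ≈ 3.7, θ ≈ 71.4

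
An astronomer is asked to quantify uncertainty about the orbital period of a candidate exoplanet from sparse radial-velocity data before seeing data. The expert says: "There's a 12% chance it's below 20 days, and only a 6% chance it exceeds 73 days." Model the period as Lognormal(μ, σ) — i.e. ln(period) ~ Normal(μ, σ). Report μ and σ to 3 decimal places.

μ ≈ 3.553, σ ≈ 0.474

If T ~ Lognormal(μ,σ) then ln T ~ Normal(μ,σ), so the p-quantile of ln T is μ + z_p·σ.
ln(20) = 2.996 and ln(73) = 4.29; z_{0.12} = -1.175, z_{0.94} = 1.555.
σ = (4.29 − 2.996)/(1.555 − (-1.175)) = 0.474.
μ = 2.996 − (-1.175)·0.474 = 3.553.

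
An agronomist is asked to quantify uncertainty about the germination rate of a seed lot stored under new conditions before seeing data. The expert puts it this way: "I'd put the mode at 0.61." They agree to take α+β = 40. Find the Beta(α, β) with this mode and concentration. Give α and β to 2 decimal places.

For α,β > 1 the Beta mode is (α−1)/(α+β−2). With α+β = 40, the mode is (α−1)/38.
Set (α−1)/38 = 0.61 → α = 1 + 0.61·38 = 24.18.
β = 40 − α = 15.82.

α = 24.18, β = 15.82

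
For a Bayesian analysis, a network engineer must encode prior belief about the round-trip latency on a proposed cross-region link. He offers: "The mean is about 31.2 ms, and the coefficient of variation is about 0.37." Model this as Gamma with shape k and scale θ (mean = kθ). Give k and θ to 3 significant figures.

k ≈ 7.3, θ ≈ 4.27

For Gamma(k, scale θ): mean = kθ, variance = kθ², so CV = 1/√k.
CV = 0.37, hence k = 1/CV² = 7.3.
Then θ = mean/k = 31.2/7.3 = 4.27.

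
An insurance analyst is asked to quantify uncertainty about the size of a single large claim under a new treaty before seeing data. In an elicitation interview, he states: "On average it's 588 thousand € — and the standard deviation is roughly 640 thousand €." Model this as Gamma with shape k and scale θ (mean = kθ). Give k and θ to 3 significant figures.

k ≈ 0.844, θ ≈ 697

For Gamma(k, scale θ): mean = kθ, variance = kθ², so CV = 1/√k.
CV = SD/mean = 640/588 = 1.088, hence k = 1/CV² = 0.844.
Then θ = mean/k = 588/0.844 = 697.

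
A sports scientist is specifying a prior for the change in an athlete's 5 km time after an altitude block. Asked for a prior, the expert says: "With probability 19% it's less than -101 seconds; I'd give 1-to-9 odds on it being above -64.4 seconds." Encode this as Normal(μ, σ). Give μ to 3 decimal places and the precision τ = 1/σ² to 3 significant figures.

μ = -86.121, τ = 0.00348

The p-quantile of Normal(μ,σ) is μ + z_p·σ, with z_{0.19} = -0.8779 and z_{0.9} = 1.282.
Eliminate σ: μ = (z₂·x₁ − z₁·x₂)/(z₂ − z₁) = (1.282·-101 − (-0.8779)·-64.4)/2.159 = -86.121.
Then σ = (x₂ − x₁)/(z₂ − z₁) = (-64.4 − -101)/2.159 = 16.949.
Precision τ = 1/σ² = 1/16.95² = 0.00348.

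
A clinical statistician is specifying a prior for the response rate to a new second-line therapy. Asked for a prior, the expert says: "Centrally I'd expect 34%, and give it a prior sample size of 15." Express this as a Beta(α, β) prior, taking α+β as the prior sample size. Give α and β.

α = 5.1, β = 9.9

Under the effective-sample-size interpretation, Beta(α, β) has prior mean α/(α+β) and prior sample size α+β.
So α+β = 15 and α/(α+β) = 0.34, giving α = 0.34·15 = 5.1 and β = 15 − 5.1 = 9.9.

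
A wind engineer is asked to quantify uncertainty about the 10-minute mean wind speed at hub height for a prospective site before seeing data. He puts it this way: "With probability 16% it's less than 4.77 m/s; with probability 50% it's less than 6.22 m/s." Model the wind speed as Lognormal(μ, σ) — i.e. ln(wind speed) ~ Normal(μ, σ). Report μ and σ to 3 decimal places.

μ ≈ 1.828, σ ≈ 0.267

If T ~ Lognormal(μ,σ) then ln T ~ Normal(μ,σ), so the p-quantile of ln T is μ + z_p·σ.
ln(4.77) = 1.562 and ln(6.22) = 1.828; z_{0.16} = -0.9945, z_{0.5} = 0.
σ = (1.828 − 1.562)/(0 − (-0.9945)) = 0.267.
μ = 1.562 − (-0.9945)·0.267 = 1.828.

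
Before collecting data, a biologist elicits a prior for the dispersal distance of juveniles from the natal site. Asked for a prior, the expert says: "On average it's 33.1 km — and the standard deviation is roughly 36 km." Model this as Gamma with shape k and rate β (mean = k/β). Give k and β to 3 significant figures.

k ≈ 0.845, β ≈ 0.0255

For Gamma(k, rate β): mean = k/β, variance = k/β², so CV = 1/√k.
CV = SD/mean = 36/33.1 = 1.088, hence k = 1/CV² = 0.845.
Then β = k/mean = 0.845/33.1 = 0.0255.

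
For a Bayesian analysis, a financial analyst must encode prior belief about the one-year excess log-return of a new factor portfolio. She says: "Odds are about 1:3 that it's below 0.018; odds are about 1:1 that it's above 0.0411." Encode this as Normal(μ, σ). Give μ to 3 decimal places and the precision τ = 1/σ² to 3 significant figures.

For Normal(μ,σ), the p-quantile is μ + z_p·σ. Here z_{0.25} = -0.6745, z_{0.5} = 0.
So 0.018 = μ − 0.6745σ and 0.0411 = μ + 0σ.
Subtracting: σ = (0.0411 − 0.018)/(0 − (-0.6745)) = 0.034.
Then μ = 0.018 − (-0.6745)·0.034 = 0.041.
Precision τ = 1/σ² = 1/0.03425² = 853.

μ = 0.041, τ = 853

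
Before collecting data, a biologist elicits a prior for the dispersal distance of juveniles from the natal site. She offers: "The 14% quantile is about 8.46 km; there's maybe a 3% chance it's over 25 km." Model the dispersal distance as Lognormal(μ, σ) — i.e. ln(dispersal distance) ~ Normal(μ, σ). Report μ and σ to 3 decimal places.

μ ≈ 2.531, σ ≈ 0.366

If T ~ Lognormal(μ,σ) then ln T ~ Normal(μ,σ), so the p-quantile of ln T is μ + z_p·σ.
ln(8.46) = 2.135 and ln(25) = 3.219; z_{0.14} = -1.08, z_{0.97} = 1.881.
σ = (3.219 − 2.135)/(1.881 − (-1.08)) = 0.366.
μ = 2.135 − (-1.08)·0.366 = 2.531.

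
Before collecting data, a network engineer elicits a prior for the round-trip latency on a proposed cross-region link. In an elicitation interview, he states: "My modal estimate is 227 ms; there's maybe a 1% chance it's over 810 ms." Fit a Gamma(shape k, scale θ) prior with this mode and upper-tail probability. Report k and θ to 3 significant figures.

k ≈ 3.66, θ ≈ 85.2

Gamma(k,θ) with k>1 has mode (k−1)θ, so θ = 227/(k−1).
Need P(X < 810) = 0.99 with θ tied to k this way. Start at k = 2, θ = 227: P(X<810) ≈ 0.871.
Too low — raise k to concentrate. Iterating converges to k ≈ 3.66.
Then θ = 227/(3.66−1) ≈ 85.2.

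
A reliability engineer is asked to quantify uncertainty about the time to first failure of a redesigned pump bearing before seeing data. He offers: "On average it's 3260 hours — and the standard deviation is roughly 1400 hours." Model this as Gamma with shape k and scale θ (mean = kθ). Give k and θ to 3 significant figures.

k ≈ 5.42, θ ≈ 601

For Gamma(k, scale θ): mean = kθ, variance = kθ², so CV = 1/√k.
CV = SD/mean = 1400/3260 = 0.4294, hence k = 1/CV² = 5.42.
Then θ = mean/k = 3260/5.42 = 601.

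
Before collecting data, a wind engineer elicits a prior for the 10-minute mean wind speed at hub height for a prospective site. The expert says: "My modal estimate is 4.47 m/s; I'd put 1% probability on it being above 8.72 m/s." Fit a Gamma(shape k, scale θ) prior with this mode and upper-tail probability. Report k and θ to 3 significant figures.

k ≈ 12.1, θ ≈ 0.404

Gamma(k,θ) with k>1 has mode (k−1)θ, so θ = 4.47/(k−1).
Need P(X < 8.72) = 0.99 with θ tied to k this way. Start at k = 2, θ = 4.47: P(X<8.72) ≈ 0.581.
Too low — raise k to concentrate. Iterating converges to k ≈ 12.1.
Then θ = 4.47/(12.1−1) ≈ 0.404.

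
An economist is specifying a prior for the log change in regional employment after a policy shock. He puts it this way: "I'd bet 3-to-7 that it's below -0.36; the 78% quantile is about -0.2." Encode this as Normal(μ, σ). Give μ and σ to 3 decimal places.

For Normal(μ,σ), the p-quantile is μ + z_p·σ. Here z_{0.3} = -0.5244, z_{0.78} = 0.7722.
So -0.36 = μ − 0.5244σ and -0.2 = μ + 0.7722σ.
Subtracting: σ = (-0.2 − -0.36)/(0.7722 − (-0.5244)) = 0.123.
Then μ = -0.36 − (-0.5244)·0.123 = -0.295.

μ = -0.295, σ = 0.123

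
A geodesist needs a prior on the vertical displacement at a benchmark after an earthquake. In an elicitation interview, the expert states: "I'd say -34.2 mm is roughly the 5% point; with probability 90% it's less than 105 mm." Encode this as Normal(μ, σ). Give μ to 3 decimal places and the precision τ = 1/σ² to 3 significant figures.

μ = 44.041, τ = 0.000442

For Normal(μ,σ), the p-quantile is μ + z_p·σ. Here z_{0.05} = -1.645, z_{0.9} = 1.282.
So -34.2 = μ − 1.645σ and 105 = μ + 1.282σ.
Subtracting: σ = (105 − -34.2)/(1.282 − (-1.645)) = 47.567.
Then μ = -34.2 − (-1.645)·47.567 = 44.041.
Precision τ = 1/σ² = 1/47.57² = 0.000442.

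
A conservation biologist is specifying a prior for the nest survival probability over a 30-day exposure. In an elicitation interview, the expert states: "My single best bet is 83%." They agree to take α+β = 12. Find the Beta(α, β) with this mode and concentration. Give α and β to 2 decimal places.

α = 9.30, β = 2.70

For α,β > 1 the Beta mode is (α−1)/(α+β−2). With α+β = 12, the mode is (α−1)/10.
Set (α−1)/10 = 0.83 → α = 1 + 0.83·10 = 9.30.
β = 12 − α = 2.70.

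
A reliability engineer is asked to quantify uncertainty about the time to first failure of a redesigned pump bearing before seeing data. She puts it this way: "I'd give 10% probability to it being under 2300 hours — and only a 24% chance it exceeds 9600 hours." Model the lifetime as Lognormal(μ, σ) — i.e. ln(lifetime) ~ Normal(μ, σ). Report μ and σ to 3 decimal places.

If T ~ Lognormal(μ,σ) then ln T ~ Normal(μ,σ), so the p-quantile of ln T is μ + z_p·σ.
ln(2300) = 7.741 and ln(9600) = 9.17; z_{0.1} = -1.282, z_{0.76} = 0.7063.
σ = (9.17 − 7.741)/(0.7063 − (-1.282)) = 0.719.
μ = 7.741 − (-1.282)·0.719 = 8.662.

μ ≈ 8.662, σ ≈ 0.719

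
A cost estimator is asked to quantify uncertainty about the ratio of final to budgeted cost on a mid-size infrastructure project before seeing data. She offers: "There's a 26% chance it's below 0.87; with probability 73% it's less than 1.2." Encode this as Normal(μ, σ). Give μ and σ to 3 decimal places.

μ = 1.039, σ = 0.263

The p-quantile of Normal(μ,σ) is μ + z_p·σ, with z_{0.26} = -0.6433 and z_{0.73} = 0.6128.
Eliminate σ: μ = (z₂·x₁ − z₁·x₂)/(z₂ − z₁) = (0.6128·0.87 − (-0.6433)·1.2)/1.256 = 1.039.
Then σ = (x₂ − x₁)/(z₂ − z₁) = (1.2 − 0.87)/1.256 = 0.263.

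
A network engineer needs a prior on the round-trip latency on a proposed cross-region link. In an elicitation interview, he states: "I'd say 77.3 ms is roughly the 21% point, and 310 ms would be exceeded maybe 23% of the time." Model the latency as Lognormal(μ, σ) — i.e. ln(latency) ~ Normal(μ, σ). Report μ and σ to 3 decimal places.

μ ≈ 5.073, σ ≈ 0.899

If T ~ Lognormal(μ,σ) then ln T ~ Normal(μ,σ), so the p-quantile of ln T is μ + z_p·σ.
ln(77.3) = 4.348 and ln(310) = 5.737; z_{0.21} = -0.8064, z_{0.77} = 0.7388.
σ = (5.737 − 4.348)/(0.7388 − (-0.8064)) = 0.899.
μ = 4.348 − (-0.8064)·0.899 = 5.073.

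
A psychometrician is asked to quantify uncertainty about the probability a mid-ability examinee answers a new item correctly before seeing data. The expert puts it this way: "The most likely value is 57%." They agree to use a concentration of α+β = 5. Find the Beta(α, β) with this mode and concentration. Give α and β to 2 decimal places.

For α,β > 1 the Beta mode is (α−1)/(α+β−2). With α+β = 5, the mode is (α−1)/3.
Set (α−1)/3 = 0.57 → α = 1 + 0.57·3 = 2.71.
β = 5 − α = 2.29.

α = 2.71, β = 2.29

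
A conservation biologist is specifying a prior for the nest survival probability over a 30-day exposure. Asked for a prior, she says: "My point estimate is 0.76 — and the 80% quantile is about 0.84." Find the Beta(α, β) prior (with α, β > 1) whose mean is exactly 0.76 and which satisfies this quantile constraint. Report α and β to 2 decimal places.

α ≈ 15.92, β ≈ 5.03

With mean 0.76 fixed, write α = 0.76s, β = 0.24s where s = α+β.
Need P(θ < 0.84) = 0.8 under Beta(0.76s, 0.24s). Normal approximation: (q−m)/√(m(1−m)/s) ≈ z_{0.8} = 0.842, so s ≈ 0.76·0.24·(0.842)²/(0.84−0.76)² = 20.2.
At s = 20.2: P(θ<0.84) ≈ 0.795. Adjusting to match 0.8 gives s ≈ 20.95.
So α = 0.76·20.95 ≈ 15.92, β = 0.24·20.95 ≈ 5.03.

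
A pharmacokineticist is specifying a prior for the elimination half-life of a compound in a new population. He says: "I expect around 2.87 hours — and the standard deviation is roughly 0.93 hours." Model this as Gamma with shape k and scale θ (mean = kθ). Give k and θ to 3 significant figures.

k ≈ 9.52, θ ≈ 0.301

For Gamma(k, scale θ): mean = kθ, variance = kθ², so CV = 1/√k.
CV = SD/mean = 0.93/2.87 = 0.324, hence k = 1/CV² = 9.52.
Then θ = mean/k = 2.87/9.52 = 0.301.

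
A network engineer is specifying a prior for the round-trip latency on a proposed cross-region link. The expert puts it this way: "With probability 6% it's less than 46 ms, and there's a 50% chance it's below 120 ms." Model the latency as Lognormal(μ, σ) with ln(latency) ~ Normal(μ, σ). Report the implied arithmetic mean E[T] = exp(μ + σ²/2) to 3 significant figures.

If T ~ Lognormal(μ,σ) then ln T ~ Normal(μ,σ), so the p-quantile of ln T is μ + z_p·σ.
ln(46) = 3.829 and ln(120) = 4.787; z_{0.06} = -1.555, z_{0.5} = 0.
σ = (4.787 − 3.829)/(0 − (-1.555)) = 0.617.
μ = 3.829 − (-1.555)·0.617 = 4.787.
E[T] = exp(μ + σ²/2) = exp(4.787 + 0.1902) = 145 ms.

E[T] ≈ 145 ms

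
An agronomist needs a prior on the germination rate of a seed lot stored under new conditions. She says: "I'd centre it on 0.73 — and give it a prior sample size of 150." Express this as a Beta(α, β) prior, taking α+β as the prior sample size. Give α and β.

α = 109.5, β = 40.5

Under the effective-sample-size interpretation, Beta(α, β) has prior mean α/(α+β) and prior sample size α+β.
So α+β = 150 and α/(α+β) = 0.73, giving α = 0.73·150 = 109.5 and β = 150 − 109.5 = 40.5.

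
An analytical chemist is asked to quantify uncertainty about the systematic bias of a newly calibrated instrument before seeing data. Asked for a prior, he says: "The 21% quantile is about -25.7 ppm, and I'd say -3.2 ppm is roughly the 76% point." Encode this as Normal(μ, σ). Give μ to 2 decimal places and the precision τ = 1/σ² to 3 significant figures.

The p-quantile of Normal(μ,σ) is μ + z_p·σ, with z_{0.21} = -0.8064 and z_{0.76} = 0.7063.
Eliminate σ: μ = (z₂·x₁ − z₁·x₂)/(z₂ − z₁) = (0.7063·-25.7 − (-0.8064)·-3.2)/1.513 = -13.71.
Then σ = (x₂ − x₁)/(z₂ − z₁) = (-3.2 − -25.7)/1.513 = 14.87.
Precision τ = 1/σ² = 1/14.87² = 0.00452.

μ = -13.71, τ = 0.00452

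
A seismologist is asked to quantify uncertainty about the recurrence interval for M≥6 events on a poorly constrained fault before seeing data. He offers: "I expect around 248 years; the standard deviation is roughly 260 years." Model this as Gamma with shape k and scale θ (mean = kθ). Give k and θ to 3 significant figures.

For Gamma(k, scale θ): mean = kθ, variance = kθ², so CV = 1/√k.
CV = SD/mean = 260/248 = 1.048, hence k = 1/CV² = 0.91.
Then θ = mean/k = 248/0.91 = 273.

k ≈ 0.91, θ ≈ 273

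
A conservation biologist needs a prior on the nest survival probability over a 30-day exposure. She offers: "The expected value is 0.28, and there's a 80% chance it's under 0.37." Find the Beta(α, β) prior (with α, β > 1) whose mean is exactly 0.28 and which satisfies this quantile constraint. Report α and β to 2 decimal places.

With mean 0.28 fixed, write α = 0.28s, β = 0.72s where s = α+β.
Need P(θ < 0.37) = 0.8 under Beta(0.28s, 0.72s). Normal approximation: (q−m)/√(m(1−m)/s) ≈ z_{0.8} = 0.842, so s ≈ 0.28·0.72·(0.842)²/(0.37−0.28)² = 17.6.
At s = 17.6: P(θ<0.37) ≈ 0.806. Adjusting to match 0.8 gives s ≈ 16.52.
So α = 0.28·16.52 ≈ 4.63, β = 0.72·16.52 ≈ 11.89.

α ≈ 4.63, β ≈ 11.89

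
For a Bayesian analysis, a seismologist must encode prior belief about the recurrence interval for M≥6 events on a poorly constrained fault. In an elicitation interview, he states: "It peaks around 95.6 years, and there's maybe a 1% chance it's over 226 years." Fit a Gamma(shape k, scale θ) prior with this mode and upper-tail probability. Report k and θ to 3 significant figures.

k ≈ 7.42, θ ≈ 14.9

Gamma(k,θ) with k>1 has mode (k−1)θ, so θ = 95.6/(k−1).
Need P(X < 226) = 0.99 with θ tied to k this way. Start at k = 2, θ = 95.6: P(X<226) ≈ 0.684.
Too low — raise k to concentrate. Iterating converges to k ≈ 7.42.
Then θ = 95.6/(7.42−1) ≈ 14.9.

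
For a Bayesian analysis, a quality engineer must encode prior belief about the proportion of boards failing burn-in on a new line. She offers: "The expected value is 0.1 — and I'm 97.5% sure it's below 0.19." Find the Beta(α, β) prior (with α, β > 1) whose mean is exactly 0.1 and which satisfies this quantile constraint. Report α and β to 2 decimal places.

With mean 0.1 fixed, write α = 0.1s, β = 0.9s where s = α+β.
Need P(θ < 0.19) = 0.975 under Beta(0.1s, 0.9s). Normal approximation: (q−m)/√(m(1−m)/s) ≈ z_{0.975} = 1.96, so s ≈ 0.1·0.9·(1.96)²/(0.19−0.1)² = 42.7.
At s = 42.7: P(θ<0.19) ≈ 0.959. Adjusting to match 0.975 gives s ≈ 56.19.
So α = 0.1·56.19 ≈ 5.62, β = 0.9·56.19 ≈ 50.57.

α ≈ 5.62, β ≈ 50.57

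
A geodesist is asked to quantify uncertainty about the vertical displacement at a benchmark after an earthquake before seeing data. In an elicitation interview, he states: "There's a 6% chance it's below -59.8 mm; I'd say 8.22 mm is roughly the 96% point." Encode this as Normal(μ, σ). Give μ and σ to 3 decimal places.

The p-quantile of Normal(μ,σ) is μ + z_p·σ, with z_{0.06} = -1.555 and z_{0.96} = 1.751.
Eliminate σ: μ = (z₂·x₁ − z₁·x₂)/(z₂ − z₁) = (1.751·-59.8 − (-1.555)·8.22)/3.305 = -27.806.
Then σ = (x₂ − x₁)/(z₂ − z₁) = (8.22 − -59.8)/3.305 = 20.578.

μ = -27.806, σ = 20.578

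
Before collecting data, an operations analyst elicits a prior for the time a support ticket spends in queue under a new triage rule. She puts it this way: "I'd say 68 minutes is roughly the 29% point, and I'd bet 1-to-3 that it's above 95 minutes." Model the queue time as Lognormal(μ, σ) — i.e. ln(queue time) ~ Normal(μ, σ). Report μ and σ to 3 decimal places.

μ ≈ 4.370, σ ≈ 0.272

If T ~ Lognormal(μ,σ) then ln T ~ Normal(μ,σ), so the p-quantile of ln T is μ + z_p·σ.
ln(68) = 4.22 and ln(95) = 4.554; z_{0.29} = -0.5534, z_{0.75} = 0.6745.
σ = (4.554 − 4.22)/(0.6745 − (-0.5534)) = 0.272.
μ = 4.22 − (-0.5534)·0.272 = 4.370.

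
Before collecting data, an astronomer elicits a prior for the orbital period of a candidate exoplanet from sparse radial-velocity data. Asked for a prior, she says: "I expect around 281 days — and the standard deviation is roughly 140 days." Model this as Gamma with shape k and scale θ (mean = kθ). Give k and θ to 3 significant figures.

For Gamma(k, scale θ): mean = kθ, variance = kθ², so CV = 1/√k.
CV = SD/mean = 140/281 = 0.4982, hence k = 1/CV² = 4.03.
Then θ = mean/k = 281/4.03 = 69.8.

k ≈ 4.03, θ ≈ 69.8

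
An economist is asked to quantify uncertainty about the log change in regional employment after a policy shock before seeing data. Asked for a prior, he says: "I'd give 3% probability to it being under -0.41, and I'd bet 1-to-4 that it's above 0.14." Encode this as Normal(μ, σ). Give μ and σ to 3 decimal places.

μ = -0.030, σ = 0.202

The p-quantile of Normal(μ,σ) is μ + z_p·σ, with z_{0.03} = -1.881 and z_{0.8} = 0.8416.
Eliminate σ: μ = (z₂·x₁ − z₁·x₂)/(z₂ − z₁) = (0.8416·-0.41 − (-1.881)·0.14)/2.722 = -0.030.
Then σ = (x₂ − x₁)/(z₂ − z₁) = (0.14 − -0.41)/2.722 = 0.202.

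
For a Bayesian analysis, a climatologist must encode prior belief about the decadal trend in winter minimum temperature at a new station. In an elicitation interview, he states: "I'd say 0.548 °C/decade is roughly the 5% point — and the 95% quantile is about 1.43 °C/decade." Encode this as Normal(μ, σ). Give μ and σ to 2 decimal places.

For Normal(μ,σ), the p-quantile is μ + z_p·σ. Here z_{0.05} = -1.645, z_{0.95} = 1.645.
So 0.548 = μ − 1.645σ and 1.43 = μ + 1.645σ.
Subtracting: σ = (1.43 − 0.548)/(1.645 − (-1.645)) = 0.27.
Then μ = 0.548 − (-1.645)·0.27 = 0.99.

μ = 0.99, σ = 0.27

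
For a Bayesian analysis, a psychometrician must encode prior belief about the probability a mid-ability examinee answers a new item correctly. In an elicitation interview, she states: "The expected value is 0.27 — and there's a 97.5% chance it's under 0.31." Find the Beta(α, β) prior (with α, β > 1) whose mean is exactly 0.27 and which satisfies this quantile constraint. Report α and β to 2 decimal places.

α ≈ 133.17, β ≈ 360.05

With mean 0.27 fixed, write α = 0.27s, β = 0.73s where s = α+β.
Need P(θ < 0.31) = 0.975 under Beta(0.27s, 0.73s). Normal approximation: (q−m)/√(m(1−m)/s) ≈ z_{0.975} = 1.96, so s ≈ 0.27·0.73·(1.96)²/(0.31−0.27)² = 473.2.
At s = 473.2: P(θ<0.31) ≈ 0.973. Adjusting to match 0.975 gives s ≈ 493.22.
So α = 0.27·493.22 ≈ 133.17, β = 0.73·493.22 ≈ 360.05.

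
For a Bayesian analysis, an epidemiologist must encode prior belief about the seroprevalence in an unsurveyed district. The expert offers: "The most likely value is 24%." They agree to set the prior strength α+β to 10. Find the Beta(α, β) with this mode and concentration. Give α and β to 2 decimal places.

α = 2.92, β = 7.08

For α,β > 1 the Beta mode is (α−1)/(α+β−2). With α+β = 10, the mode is (α−1)/8.
Set (α−1)/8 = 0.24 → α = 1 + 0.24·8 = 2.92.
β = 10 − α = 7.08.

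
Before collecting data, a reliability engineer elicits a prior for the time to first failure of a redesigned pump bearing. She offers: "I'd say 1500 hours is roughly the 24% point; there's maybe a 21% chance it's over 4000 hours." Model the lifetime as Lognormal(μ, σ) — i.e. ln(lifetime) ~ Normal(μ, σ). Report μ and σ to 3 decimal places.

If T ~ Lognormal(μ,σ) then ln T ~ Normal(μ,σ), so the p-quantile of ln T is μ + z_p·σ.
ln(1500) = 7.313 and ln(4000) = 8.294; z_{0.24} = -0.7063, z_{0.79} = 0.8064.
σ = (8.294 − 7.313)/(0.8064 − (-0.7063)) = 0.648.
μ = 7.313 − (-0.7063)·0.648 = 7.771.

μ ≈ 7.771, σ ≈ 0.648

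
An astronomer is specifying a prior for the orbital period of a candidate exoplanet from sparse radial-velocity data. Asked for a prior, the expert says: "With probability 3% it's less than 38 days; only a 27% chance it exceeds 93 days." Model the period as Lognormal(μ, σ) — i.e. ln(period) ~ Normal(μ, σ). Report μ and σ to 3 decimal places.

μ ≈ 4.313, σ ≈ 0.359

If T ~ Lognormal(μ,σ) then ln T ~ Normal(μ,σ), so the p-quantile of ln T is μ + z_p·σ.
ln(38) = 3.638 and ln(93) = 4.533; z_{0.03} = -1.881, z_{0.73} = 0.6128.
σ = (4.533 − 3.638)/(0.6128 − (-1.881)) = 0.359.
μ = 3.638 − (-1.881)·0.359 = 4.313.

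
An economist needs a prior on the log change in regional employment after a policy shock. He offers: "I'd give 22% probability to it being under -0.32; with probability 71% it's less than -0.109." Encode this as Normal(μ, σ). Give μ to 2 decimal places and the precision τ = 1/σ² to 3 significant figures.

μ = -0.20, τ = 39.5

For Normal(μ,σ), the p-quantile is μ + z_p·σ. Here z_{0.22} = -0.7722, z_{0.71} = 0.5534.
So -0.32 = μ − 0.7722σ and -0.109 = μ + 0.5534σ.
Subtracting: σ = (-0.109 − -0.32)/(0.5534 − (-0.7722)) = 0.16.
Then μ = -0.32 − (-0.7722)·0.16 = -0.20.
Precision τ = 1/σ² = 1/0.1592² = 39.5.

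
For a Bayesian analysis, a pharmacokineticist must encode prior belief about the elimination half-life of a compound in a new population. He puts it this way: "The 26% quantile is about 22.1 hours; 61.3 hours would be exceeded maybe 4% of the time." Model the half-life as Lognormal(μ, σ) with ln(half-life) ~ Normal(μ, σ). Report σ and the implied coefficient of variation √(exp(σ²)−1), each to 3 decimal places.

σ ≈ 0.426, CV ≈ 0.446

If T ~ Lognormal(μ,σ) then ln T ~ Normal(μ,σ), so the p-quantile of ln T is μ + z_p·σ.
ln(22.1) = 3.096 and ln(61.3) = 4.116; z_{0.26} = -0.6433, z_{0.96} = 1.751.
σ = (4.116 − 3.096)/(1.751 − (-0.6433)) = 0.426.
μ = 3.096 − (-0.6433)·0.426 = 3.370.
CV = √(exp(σ²)−1) = √(exp(0.1816)−1) = 0.446.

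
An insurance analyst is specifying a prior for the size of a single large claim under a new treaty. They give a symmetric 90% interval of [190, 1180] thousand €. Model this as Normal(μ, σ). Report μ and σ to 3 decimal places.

μ = 685.000, σ = 300.939

A symmetric 90% interval runs μ ± z·σ with z = 1.645.
Half-width = 495, so σ = 495/1.645 = 300.939.
μ is the interval midpoint, 685.000.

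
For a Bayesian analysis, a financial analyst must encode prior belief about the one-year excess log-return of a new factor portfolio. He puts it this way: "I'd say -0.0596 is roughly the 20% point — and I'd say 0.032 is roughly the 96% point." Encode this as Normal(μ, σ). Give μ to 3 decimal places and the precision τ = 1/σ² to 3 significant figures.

μ = -0.030, τ = 801

The p-quantile of Normal(μ,σ) is μ + z_p·σ, with z_{0.2} = -0.8416 and z_{0.96} = 1.751.
Eliminate σ: μ = (z₂·x₁ − z₁·x₂)/(z₂ − z₁) = (1.751·-0.0596 − (-0.8416)·0.032)/2.592 = -0.030.
Then σ = (x₂ − x₁)/(z₂ − z₁) = (0.032 − -0.0596)/2.592 = 0.035.
Precision τ = 1/σ² = 1/0.03534² = 801.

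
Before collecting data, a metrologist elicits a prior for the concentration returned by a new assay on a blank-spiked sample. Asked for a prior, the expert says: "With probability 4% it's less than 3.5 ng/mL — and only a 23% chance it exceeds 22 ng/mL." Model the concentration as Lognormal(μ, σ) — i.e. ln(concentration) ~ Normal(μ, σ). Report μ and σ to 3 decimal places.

μ ≈ 2.545, σ ≈ 0.738

If T ~ Lognormal(μ,σ) then ln T ~ Normal(μ,σ), so the p-quantile of ln T is μ + z_p·σ.
ln(3.5) = 1.253 and ln(22) = 3.091; z_{0.04} = -1.751, z_{0.77} = 0.7388.
σ = (3.091 − 1.253)/(0.7388 − (-1.751)) = 0.738.
μ = 1.253 − (-1.751)·0.738 = 2.545.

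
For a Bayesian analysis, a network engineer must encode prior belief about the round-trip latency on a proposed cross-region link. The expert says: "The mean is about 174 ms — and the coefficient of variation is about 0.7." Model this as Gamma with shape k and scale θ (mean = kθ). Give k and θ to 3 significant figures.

For Gamma(k, scale θ): mean = kθ, variance = kθ², so CV = 1/√k.
CV = 0.7, hence k = 1/CV² = 2.04.
Then θ = mean/k = 174/2.04 = 85.3.

k ≈ 2.04, θ ≈ 85.3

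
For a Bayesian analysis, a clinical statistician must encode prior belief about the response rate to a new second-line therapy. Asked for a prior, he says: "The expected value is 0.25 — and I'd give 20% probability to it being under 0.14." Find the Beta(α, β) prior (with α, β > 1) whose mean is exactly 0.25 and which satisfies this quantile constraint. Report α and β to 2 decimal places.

With mean 0.25 fixed, write α = 0.25s, β = 0.75s where s = α+β.
Need P(θ < 0.14) = 0.2 under Beta(0.25s, 0.75s). Normal approximation: (q−m)/√(m(1−m)/s) ≈ z_{0.2} = -0.842, so s ≈ 0.25·0.75·(-0.842)²/(0.14−0.25)² = 11.0.
At s = 11.0: P(θ<0.14) ≈ 0.205. Adjusting to match 0.2 gives s ≈ 11.36.
So α = 0.25·11.36 ≈ 2.84, β = 0.75·11.36 ≈ 8.52.

α ≈ 2.84, β ≈ 8.52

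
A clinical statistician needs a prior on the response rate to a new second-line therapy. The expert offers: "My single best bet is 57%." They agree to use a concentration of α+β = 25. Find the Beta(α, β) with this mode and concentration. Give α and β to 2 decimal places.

For α,β > 1 the Beta mode is (α−1)/(α+β−2). With α+β = 25, the mode is (α−1)/23.
Set (α−1)/23 = 0.57 → α = 1 + 0.57·23 = 14.11.
β = 25 − α = 10.89.

α = 14.11, β = 10.89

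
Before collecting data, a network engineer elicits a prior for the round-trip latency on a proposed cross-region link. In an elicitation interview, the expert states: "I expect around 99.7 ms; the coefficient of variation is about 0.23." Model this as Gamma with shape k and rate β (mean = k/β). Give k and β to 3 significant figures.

For Gamma(k, rate β): mean = k/β, variance = k/β², so CV = 1/√k.
CV = 0.23, hence k = 1/CV² = 18.9.
Then β = k/mean = 18.9/99.7 = 0.19.

k ≈ 18.9, β ≈ 0.19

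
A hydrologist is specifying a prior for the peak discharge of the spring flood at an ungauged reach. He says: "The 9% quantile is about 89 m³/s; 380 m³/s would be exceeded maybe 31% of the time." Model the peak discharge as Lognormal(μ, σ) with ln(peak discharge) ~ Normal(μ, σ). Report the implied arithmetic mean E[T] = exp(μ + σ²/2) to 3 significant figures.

If T ~ Lognormal(μ,σ) then ln T ~ Normal(μ,σ), so the p-quantile of ln T is μ + z_p·σ.
ln(89) = 4.489 and ln(380) = 5.94; z_{0.09} = -1.341, z_{0.69} = 0.4959.
σ = (5.94 − 4.489)/(0.4959 − (-1.341)) = 0.790.
μ = 4.489 − (-1.341)·0.790 = 5.548.
E[T] = exp(μ + σ²/2) = exp(5.548 + 0.3123) = 351 m³/s.

E[T] ≈ 351 m³/s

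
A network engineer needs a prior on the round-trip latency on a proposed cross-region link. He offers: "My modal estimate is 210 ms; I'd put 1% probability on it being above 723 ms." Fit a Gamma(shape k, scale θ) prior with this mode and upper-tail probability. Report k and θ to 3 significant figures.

k ≈ 3.85, θ ≈ 73.8

Gamma(k,θ) with k>1 has mode (k−1)θ, so θ = 210/(k−1).
Need P(X < 723) = 0.99 with θ tied to k this way. Start at k = 2, θ = 210: P(X<723) ≈ 0.858.
Too low — raise k to concentrate. Iterating converges to k ≈ 3.85.
Then θ = 210/(3.85−1) ≈ 73.8.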